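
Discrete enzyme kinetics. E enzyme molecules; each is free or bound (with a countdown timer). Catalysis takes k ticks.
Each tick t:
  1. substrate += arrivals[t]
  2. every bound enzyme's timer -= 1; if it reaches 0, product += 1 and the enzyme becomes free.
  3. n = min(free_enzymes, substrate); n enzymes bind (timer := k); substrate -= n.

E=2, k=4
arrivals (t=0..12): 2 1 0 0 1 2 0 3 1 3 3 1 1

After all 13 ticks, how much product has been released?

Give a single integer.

Answer: 6

Derivation:
t=0: arr=2 -> substrate=0 bound=2 product=0
t=1: arr=1 -> substrate=1 bound=2 product=0
t=2: arr=0 -> substrate=1 bound=2 product=0
t=3: arr=0 -> substrate=1 bound=2 product=0
t=4: arr=1 -> substrate=0 bound=2 product=2
t=5: arr=2 -> substrate=2 bound=2 product=2
t=6: arr=0 -> substrate=2 bound=2 product=2
t=7: arr=3 -> substrate=5 bound=2 product=2
t=8: arr=1 -> substrate=4 bound=2 product=4
t=9: arr=3 -> substrate=7 bound=2 product=4
t=10: arr=3 -> substrate=10 bound=2 product=4
t=11: arr=1 -> substrate=11 bound=2 product=4
t=12: arr=1 -> substrate=10 bound=2 product=6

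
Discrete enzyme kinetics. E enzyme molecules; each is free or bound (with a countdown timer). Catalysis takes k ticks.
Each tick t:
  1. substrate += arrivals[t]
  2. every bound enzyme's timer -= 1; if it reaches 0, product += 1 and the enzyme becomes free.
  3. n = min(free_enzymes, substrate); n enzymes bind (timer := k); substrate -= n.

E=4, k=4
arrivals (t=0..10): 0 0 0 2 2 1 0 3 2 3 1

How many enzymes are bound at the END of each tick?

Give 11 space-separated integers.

t=0: arr=0 -> substrate=0 bound=0 product=0
t=1: arr=0 -> substrate=0 bound=0 product=0
t=2: arr=0 -> substrate=0 bound=0 product=0
t=3: arr=2 -> substrate=0 bound=2 product=0
t=4: arr=2 -> substrate=0 bound=4 product=0
t=5: arr=1 -> substrate=1 bound=4 product=0
t=6: arr=0 -> substrate=1 bound=4 product=0
t=7: arr=3 -> substrate=2 bound=4 product=2
t=8: arr=2 -> substrate=2 bound=4 product=4
t=9: arr=3 -> substrate=5 bound=4 product=4
t=10: arr=1 -> substrate=6 bound=4 product=4

Answer: 0 0 0 2 4 4 4 4 4 4 4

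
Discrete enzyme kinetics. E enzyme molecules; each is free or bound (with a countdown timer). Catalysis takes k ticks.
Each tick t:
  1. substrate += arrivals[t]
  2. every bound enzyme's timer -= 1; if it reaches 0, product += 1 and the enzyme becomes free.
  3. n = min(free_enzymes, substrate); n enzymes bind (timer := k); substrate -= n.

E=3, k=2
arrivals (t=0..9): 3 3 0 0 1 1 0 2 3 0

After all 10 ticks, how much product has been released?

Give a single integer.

Answer: 10

Derivation:
t=0: arr=3 -> substrate=0 bound=3 product=0
t=1: arr=3 -> substrate=3 bound=3 product=0
t=2: arr=0 -> substrate=0 bound=3 product=3
t=3: arr=0 -> substrate=0 bound=3 product=3
t=4: arr=1 -> substrate=0 bound=1 product=6
t=5: arr=1 -> substrate=0 bound=2 product=6
t=6: arr=0 -> substrate=0 bound=1 product=7
t=7: arr=2 -> substrate=0 bound=2 product=8
t=8: arr=3 -> substrate=2 bound=3 product=8
t=9: arr=0 -> substrate=0 bound=3 product=10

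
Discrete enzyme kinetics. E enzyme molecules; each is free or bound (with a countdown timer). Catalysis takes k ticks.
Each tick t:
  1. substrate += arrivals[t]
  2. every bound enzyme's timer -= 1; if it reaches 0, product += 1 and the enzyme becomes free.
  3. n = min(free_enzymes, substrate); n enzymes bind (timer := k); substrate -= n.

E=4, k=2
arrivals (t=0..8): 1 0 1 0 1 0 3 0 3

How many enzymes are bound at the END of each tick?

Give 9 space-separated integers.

t=0: arr=1 -> substrate=0 bound=1 product=0
t=1: arr=0 -> substrate=0 bound=1 product=0
t=2: arr=1 -> substrate=0 bound=1 product=1
t=3: arr=0 -> substrate=0 bound=1 product=1
t=4: arr=1 -> substrate=0 bound=1 product=2
t=5: arr=0 -> substrate=0 bound=1 product=2
t=6: arr=3 -> substrate=0 bound=3 product=3
t=7: arr=0 -> substrate=0 bound=3 product=3
t=8: arr=3 -> substrate=0 bound=3 product=6

Answer: 1 1 1 1 1 1 3 3 3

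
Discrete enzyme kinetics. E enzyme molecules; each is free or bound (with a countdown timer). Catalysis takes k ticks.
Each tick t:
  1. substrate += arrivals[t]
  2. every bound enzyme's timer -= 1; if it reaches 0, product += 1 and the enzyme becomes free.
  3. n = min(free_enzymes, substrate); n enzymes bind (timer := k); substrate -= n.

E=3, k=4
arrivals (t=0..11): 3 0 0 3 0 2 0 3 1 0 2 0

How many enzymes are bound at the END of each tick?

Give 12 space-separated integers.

t=0: arr=3 -> substrate=0 bound=3 product=0
t=1: arr=0 -> substrate=0 bound=3 product=0
t=2: arr=0 -> substrate=0 bound=3 product=0
t=3: arr=3 -> substrate=3 bound=3 product=0
t=4: arr=0 -> substrate=0 bound=3 product=3
t=5: arr=2 -> substrate=2 bound=3 product=3
t=6: arr=0 -> substrate=2 bound=3 product=3
t=7: arr=3 -> substrate=5 bound=3 product=3
t=8: arr=1 -> substrate=3 bound=3 product=6
t=9: arr=0 -> substrate=3 bound=3 product=6
t=10: arr=2 -> substrate=5 bound=3 product=6
t=11: arr=0 -> substrate=5 bound=3 product=6

Answer: 3 3 3 3 3 3 3 3 3 3 3 3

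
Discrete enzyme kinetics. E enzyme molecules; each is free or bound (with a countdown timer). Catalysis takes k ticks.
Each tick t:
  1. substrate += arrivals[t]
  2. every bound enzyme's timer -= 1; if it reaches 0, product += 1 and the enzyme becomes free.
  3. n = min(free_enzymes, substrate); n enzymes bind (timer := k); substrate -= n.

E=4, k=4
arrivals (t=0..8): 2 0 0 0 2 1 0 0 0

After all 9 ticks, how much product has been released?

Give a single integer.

t=0: arr=2 -> substrate=0 bound=2 product=0
t=1: arr=0 -> substrate=0 bound=2 product=0
t=2: arr=0 -> substrate=0 bound=2 product=0
t=3: arr=0 -> substrate=0 bound=2 product=0
t=4: arr=2 -> substrate=0 bound=2 product=2
t=5: arr=1 -> substrate=0 bound=3 product=2
t=6: arr=0 -> substrate=0 bound=3 product=2
t=7: arr=0 -> substrate=0 bound=3 product=2
t=8: arr=0 -> substrate=0 bound=1 product=4

Answer: 4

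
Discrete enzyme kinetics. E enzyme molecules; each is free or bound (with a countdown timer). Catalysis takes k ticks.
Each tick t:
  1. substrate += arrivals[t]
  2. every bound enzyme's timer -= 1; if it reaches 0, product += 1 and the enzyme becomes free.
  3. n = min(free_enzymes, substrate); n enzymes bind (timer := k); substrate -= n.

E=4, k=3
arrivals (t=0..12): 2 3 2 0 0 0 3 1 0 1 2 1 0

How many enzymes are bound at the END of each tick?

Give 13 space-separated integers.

Answer: 2 4 4 4 3 3 4 4 4 2 3 4 3

Derivation:
t=0: arr=2 -> substrate=0 bound=2 product=0
t=1: arr=3 -> substrate=1 bound=4 product=0
t=2: arr=2 -> substrate=3 bound=4 product=0
t=3: arr=0 -> substrate=1 bound=4 product=2
t=4: arr=0 -> substrate=0 bound=3 product=4
t=5: arr=0 -> substrate=0 bound=3 product=4
t=6: arr=3 -> substrate=0 bound=4 product=6
t=7: arr=1 -> substrate=0 bound=4 product=7
t=8: arr=0 -> substrate=0 bound=4 product=7
t=9: arr=1 -> substrate=0 bound=2 product=10
t=10: arr=2 -> substrate=0 bound=3 product=11
t=11: arr=1 -> substrate=0 bound=4 product=11
t=12: arr=0 -> substrate=0 bound=3 product=12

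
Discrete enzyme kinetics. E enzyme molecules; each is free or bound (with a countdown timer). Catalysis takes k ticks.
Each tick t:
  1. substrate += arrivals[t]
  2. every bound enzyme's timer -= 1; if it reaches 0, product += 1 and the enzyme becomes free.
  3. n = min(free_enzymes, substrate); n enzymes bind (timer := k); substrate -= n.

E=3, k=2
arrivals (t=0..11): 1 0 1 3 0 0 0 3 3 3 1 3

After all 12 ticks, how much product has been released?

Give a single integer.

Answer: 11

Derivation:
t=0: arr=1 -> substrate=0 bound=1 product=0
t=1: arr=0 -> substrate=0 bound=1 product=0
t=2: arr=1 -> substrate=0 bound=1 product=1
t=3: arr=3 -> substrate=1 bound=3 product=1
t=4: arr=0 -> substrate=0 bound=3 product=2
t=5: arr=0 -> substrate=0 bound=1 product=4
t=6: arr=0 -> substrate=0 bound=0 product=5
t=7: arr=3 -> substrate=0 bound=3 product=5
t=8: arr=3 -> substrate=3 bound=3 product=5
t=9: arr=3 -> substrate=3 bound=3 product=8
t=10: arr=1 -> substrate=4 bound=3 product=8
t=11: arr=3 -> substrate=4 bound=3 product=11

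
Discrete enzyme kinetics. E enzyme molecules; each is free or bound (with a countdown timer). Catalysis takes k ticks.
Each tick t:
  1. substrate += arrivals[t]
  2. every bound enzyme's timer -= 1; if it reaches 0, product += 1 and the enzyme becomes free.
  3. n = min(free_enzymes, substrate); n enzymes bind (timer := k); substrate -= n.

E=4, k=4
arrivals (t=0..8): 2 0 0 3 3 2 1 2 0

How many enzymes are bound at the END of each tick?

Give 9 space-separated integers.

Answer: 2 2 2 4 4 4 4 4 4

Derivation:
t=0: arr=2 -> substrate=0 bound=2 product=0
t=1: arr=0 -> substrate=0 bound=2 product=0
t=2: arr=0 -> substrate=0 bound=2 product=0
t=3: arr=3 -> substrate=1 bound=4 product=0
t=4: arr=3 -> substrate=2 bound=4 product=2
t=5: arr=2 -> substrate=4 bound=4 product=2
t=6: arr=1 -> substrate=5 bound=4 product=2
t=7: arr=2 -> substrate=5 bound=4 product=4
t=8: arr=0 -> substrate=3 bound=4 product=6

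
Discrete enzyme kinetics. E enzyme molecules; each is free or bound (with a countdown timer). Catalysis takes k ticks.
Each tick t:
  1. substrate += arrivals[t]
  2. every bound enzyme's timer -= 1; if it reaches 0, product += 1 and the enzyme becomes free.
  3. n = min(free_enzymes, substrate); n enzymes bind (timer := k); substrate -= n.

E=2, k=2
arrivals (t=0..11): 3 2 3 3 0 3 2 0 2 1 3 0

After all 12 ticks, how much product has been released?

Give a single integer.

Answer: 10

Derivation:
t=0: arr=3 -> substrate=1 bound=2 product=0
t=1: arr=2 -> substrate=3 bound=2 product=0
t=2: arr=3 -> substrate=4 bound=2 product=2
t=3: arr=3 -> substrate=7 bound=2 product=2
t=4: arr=0 -> substrate=5 bound=2 product=4
t=5: arr=3 -> substrate=8 bound=2 product=4
t=6: arr=2 -> substrate=8 bound=2 product=6
t=7: arr=0 -> substrate=8 bound=2 product=6
t=8: arr=2 -> substrate=8 bound=2 product=8
t=9: arr=1 -> substrate=9 bound=2 product=8
t=10: arr=3 -> substrate=10 bound=2 product=10
t=11: arr=0 -> substrate=10 bound=2 product=10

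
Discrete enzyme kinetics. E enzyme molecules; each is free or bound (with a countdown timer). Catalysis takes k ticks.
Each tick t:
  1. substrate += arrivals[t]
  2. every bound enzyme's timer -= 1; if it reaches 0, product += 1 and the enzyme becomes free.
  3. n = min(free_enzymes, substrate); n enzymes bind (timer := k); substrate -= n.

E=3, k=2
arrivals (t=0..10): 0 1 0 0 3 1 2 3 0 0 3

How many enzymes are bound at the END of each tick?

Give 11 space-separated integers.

Answer: 0 1 1 0 3 3 3 3 3 3 3

Derivation:
t=0: arr=0 -> substrate=0 bound=0 product=0
t=1: arr=1 -> substrate=0 bound=1 product=0
t=2: arr=0 -> substrate=0 bound=1 product=0
t=3: arr=0 -> substrate=0 bound=0 product=1
t=4: arr=3 -> substrate=0 bound=3 product=1
t=5: arr=1 -> substrate=1 bound=3 product=1
t=6: arr=2 -> substrate=0 bound=3 product=4
t=7: arr=3 -> substrate=3 bound=3 product=4
t=8: arr=0 -> substrate=0 bound=3 product=7
t=9: arr=0 -> substrate=0 bound=3 product=7
t=10: arr=3 -> substrate=0 bound=3 product=10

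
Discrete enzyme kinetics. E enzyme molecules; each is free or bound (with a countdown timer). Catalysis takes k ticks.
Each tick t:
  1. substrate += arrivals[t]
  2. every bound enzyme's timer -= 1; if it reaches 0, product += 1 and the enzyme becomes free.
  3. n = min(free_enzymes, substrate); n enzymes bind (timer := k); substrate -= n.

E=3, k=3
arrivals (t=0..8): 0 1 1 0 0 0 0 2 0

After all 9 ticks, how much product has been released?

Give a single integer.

Answer: 2

Derivation:
t=0: arr=0 -> substrate=0 bound=0 product=0
t=1: arr=1 -> substrate=0 bound=1 product=0
t=2: arr=1 -> substrate=0 bound=2 product=0
t=3: arr=0 -> substrate=0 bound=2 product=0
t=4: arr=0 -> substrate=0 bound=1 product=1
t=5: arr=0 -> substrate=0 bound=0 product=2
t=6: arr=0 -> substrate=0 bound=0 product=2
t=7: arr=2 -> substrate=0 bound=2 product=2
t=8: arr=0 -> substrate=0 bound=2 product=2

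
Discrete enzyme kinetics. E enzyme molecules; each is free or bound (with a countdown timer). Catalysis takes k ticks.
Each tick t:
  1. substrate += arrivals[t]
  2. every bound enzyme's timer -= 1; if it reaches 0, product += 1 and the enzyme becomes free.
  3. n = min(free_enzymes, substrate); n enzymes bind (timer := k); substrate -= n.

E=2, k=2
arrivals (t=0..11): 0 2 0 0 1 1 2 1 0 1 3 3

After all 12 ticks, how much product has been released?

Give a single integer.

t=0: arr=0 -> substrate=0 bound=0 product=0
t=1: arr=2 -> substrate=0 bound=2 product=0
t=2: arr=0 -> substrate=0 bound=2 product=0
t=3: arr=0 -> substrate=0 bound=0 product=2
t=4: arr=1 -> substrate=0 bound=1 product=2
t=5: arr=1 -> substrate=0 bound=2 product=2
t=6: arr=2 -> substrate=1 bound=2 product=3
t=7: arr=1 -> substrate=1 bound=2 product=4
t=8: arr=0 -> substrate=0 bound=2 product=5
t=9: arr=1 -> substrate=0 bound=2 product=6
t=10: arr=3 -> substrate=2 bound=2 product=7
t=11: arr=3 -> substrate=4 bound=2 product=8

Answer: 8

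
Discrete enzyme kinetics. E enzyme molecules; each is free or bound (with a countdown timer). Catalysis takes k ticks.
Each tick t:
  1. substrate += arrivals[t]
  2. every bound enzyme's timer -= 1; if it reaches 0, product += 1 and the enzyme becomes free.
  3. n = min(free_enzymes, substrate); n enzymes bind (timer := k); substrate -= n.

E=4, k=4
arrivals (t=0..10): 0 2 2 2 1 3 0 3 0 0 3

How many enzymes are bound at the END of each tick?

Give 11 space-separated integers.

Answer: 0 2 4 4 4 4 4 4 4 4 4

Derivation:
t=0: arr=0 -> substrate=0 bound=0 product=0
t=1: arr=2 -> substrate=0 bound=2 product=0
t=2: arr=2 -> substrate=0 bound=4 product=0
t=3: arr=2 -> substrate=2 bound=4 product=0
t=4: arr=1 -> substrate=3 bound=4 product=0
t=5: arr=3 -> substrate=4 bound=4 product=2
t=6: arr=0 -> substrate=2 bound=4 product=4
t=7: arr=3 -> substrate=5 bound=4 product=4
t=8: arr=0 -> substrate=5 bound=4 product=4
t=9: arr=0 -> substrate=3 bound=4 product=6
t=10: arr=3 -> substrate=4 bound=4 product=8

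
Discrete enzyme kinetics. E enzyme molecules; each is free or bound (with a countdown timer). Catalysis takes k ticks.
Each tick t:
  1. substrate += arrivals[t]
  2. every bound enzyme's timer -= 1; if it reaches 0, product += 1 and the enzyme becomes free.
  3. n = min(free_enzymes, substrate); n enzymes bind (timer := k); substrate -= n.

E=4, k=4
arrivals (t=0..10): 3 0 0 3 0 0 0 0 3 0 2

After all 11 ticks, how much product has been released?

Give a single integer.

t=0: arr=3 -> substrate=0 bound=3 product=0
t=1: arr=0 -> substrate=0 bound=3 product=0
t=2: arr=0 -> substrate=0 bound=3 product=0
t=3: arr=3 -> substrate=2 bound=4 product=0
t=4: arr=0 -> substrate=0 bound=3 product=3
t=5: arr=0 -> substrate=0 bound=3 product=3
t=6: arr=0 -> substrate=0 bound=3 product=3
t=7: arr=0 -> substrate=0 bound=2 product=4
t=8: arr=3 -> substrate=0 bound=3 product=6
t=9: arr=0 -> substrate=0 bound=3 product=6
t=10: arr=2 -> substrate=1 bound=4 product=6

Answer: 6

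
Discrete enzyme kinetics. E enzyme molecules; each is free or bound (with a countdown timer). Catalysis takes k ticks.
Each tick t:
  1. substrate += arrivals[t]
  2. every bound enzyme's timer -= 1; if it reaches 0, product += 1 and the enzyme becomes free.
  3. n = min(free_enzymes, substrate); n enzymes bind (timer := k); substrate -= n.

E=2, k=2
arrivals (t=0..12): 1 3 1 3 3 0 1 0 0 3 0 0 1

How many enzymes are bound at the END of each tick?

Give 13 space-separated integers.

Answer: 1 2 2 2 2 2 2 2 2 2 2 2 2

Derivation:
t=0: arr=1 -> substrate=0 bound=1 product=0
t=1: arr=3 -> substrate=2 bound=2 product=0
t=2: arr=1 -> substrate=2 bound=2 product=1
t=3: arr=3 -> substrate=4 bound=2 product=2
t=4: arr=3 -> substrate=6 bound=2 product=3
t=5: arr=0 -> substrate=5 bound=2 product=4
t=6: arr=1 -> substrate=5 bound=2 product=5
t=7: arr=0 -> substrate=4 bound=2 product=6
t=8: arr=0 -> substrate=3 bound=2 product=7
t=9: arr=3 -> substrate=5 bound=2 product=8
t=10: arr=0 -> substrate=4 bound=2 product=9
t=11: arr=0 -> substrate=3 bound=2 product=10
t=12: arr=1 -> substrate=3 bound=2 product=11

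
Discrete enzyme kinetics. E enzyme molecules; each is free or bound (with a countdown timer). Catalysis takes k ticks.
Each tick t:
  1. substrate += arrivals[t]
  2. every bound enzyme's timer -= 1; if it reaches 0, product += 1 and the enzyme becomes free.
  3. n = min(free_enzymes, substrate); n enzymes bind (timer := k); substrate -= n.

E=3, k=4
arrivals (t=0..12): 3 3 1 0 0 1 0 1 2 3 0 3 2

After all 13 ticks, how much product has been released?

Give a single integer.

t=0: arr=3 -> substrate=0 bound=3 product=0
t=1: arr=3 -> substrate=3 bound=3 product=0
t=2: arr=1 -> substrate=4 bound=3 product=0
t=3: arr=0 -> substrate=4 bound=3 product=0
t=4: arr=0 -> substrate=1 bound=3 product=3
t=5: arr=1 -> substrate=2 bound=3 product=3
t=6: arr=0 -> substrate=2 bound=3 product=3
t=7: arr=1 -> substrate=3 bound=3 product=3
t=8: arr=2 -> substrate=2 bound=3 product=6
t=9: arr=3 -> substrate=5 bound=3 product=6
t=10: arr=0 -> substrate=5 bound=3 product=6
t=11: arr=3 -> substrate=8 bound=3 product=6
t=12: arr=2 -> substrate=7 bound=3 product=9

Answer: 9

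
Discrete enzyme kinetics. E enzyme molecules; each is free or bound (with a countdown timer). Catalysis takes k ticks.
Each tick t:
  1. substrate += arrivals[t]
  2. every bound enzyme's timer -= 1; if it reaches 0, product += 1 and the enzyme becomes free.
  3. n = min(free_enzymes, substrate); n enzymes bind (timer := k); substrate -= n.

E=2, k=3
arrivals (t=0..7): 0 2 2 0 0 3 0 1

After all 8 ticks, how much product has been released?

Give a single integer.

t=0: arr=0 -> substrate=0 bound=0 product=0
t=1: arr=2 -> substrate=0 bound=2 product=0
t=2: arr=2 -> substrate=2 bound=2 product=0
t=3: arr=0 -> substrate=2 bound=2 product=0
t=4: arr=0 -> substrate=0 bound=2 product=2
t=5: arr=3 -> substrate=3 bound=2 product=2
t=6: arr=0 -> substrate=3 bound=2 product=2
t=7: arr=1 -> substrate=2 bound=2 product=4

Answer: 4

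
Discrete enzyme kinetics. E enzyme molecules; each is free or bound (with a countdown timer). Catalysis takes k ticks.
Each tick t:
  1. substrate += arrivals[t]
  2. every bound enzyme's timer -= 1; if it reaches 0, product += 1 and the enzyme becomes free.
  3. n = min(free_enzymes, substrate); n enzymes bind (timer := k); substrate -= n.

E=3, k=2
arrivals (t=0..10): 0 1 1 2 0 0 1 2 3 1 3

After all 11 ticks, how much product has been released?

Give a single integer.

t=0: arr=0 -> substrate=0 bound=0 product=0
t=1: arr=1 -> substrate=0 bound=1 product=0
t=2: arr=1 -> substrate=0 bound=2 product=0
t=3: arr=2 -> substrate=0 bound=3 product=1
t=4: arr=0 -> substrate=0 bound=2 product=2
t=5: arr=0 -> substrate=0 bound=0 product=4
t=6: arr=1 -> substrate=0 bound=1 product=4
t=7: arr=2 -> substrate=0 bound=3 product=4
t=8: arr=3 -> substrate=2 bound=3 product=5
t=9: arr=1 -> substrate=1 bound=3 product=7
t=10: arr=3 -> substrate=3 bound=3 product=8

Answer: 8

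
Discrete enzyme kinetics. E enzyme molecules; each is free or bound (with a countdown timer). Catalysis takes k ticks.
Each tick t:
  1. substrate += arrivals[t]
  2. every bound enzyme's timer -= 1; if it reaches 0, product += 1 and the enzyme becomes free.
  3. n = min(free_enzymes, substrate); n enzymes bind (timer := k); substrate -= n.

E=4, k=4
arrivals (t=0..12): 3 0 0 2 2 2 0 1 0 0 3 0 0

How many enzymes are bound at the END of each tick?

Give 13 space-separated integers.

t=0: arr=3 -> substrate=0 bound=3 product=0
t=1: arr=0 -> substrate=0 bound=3 product=0
t=2: arr=0 -> substrate=0 bound=3 product=0
t=3: arr=2 -> substrate=1 bound=4 product=0
t=4: arr=2 -> substrate=0 bound=4 product=3
t=5: arr=2 -> substrate=2 bound=4 product=3
t=6: arr=0 -> substrate=2 bound=4 product=3
t=7: arr=1 -> substrate=2 bound=4 product=4
t=8: arr=0 -> substrate=0 bound=3 product=7
t=9: arr=0 -> substrate=0 bound=3 product=7
t=10: arr=3 -> substrate=2 bound=4 product=7
t=11: arr=0 -> substrate=1 bound=4 product=8
t=12: arr=0 -> substrate=0 bound=3 product=10

Answer: 3 3 3 4 4 4 4 4 3 3 4 4 3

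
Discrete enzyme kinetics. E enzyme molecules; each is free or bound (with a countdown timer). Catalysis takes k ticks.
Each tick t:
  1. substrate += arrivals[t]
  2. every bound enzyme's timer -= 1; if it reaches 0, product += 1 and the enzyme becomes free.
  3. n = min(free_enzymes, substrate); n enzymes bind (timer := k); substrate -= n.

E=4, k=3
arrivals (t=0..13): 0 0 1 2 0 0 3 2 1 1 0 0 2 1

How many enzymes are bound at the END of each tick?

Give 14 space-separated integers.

t=0: arr=0 -> substrate=0 bound=0 product=0
t=1: arr=0 -> substrate=0 bound=0 product=0
t=2: arr=1 -> substrate=0 bound=1 product=0
t=3: arr=2 -> substrate=0 bound=3 product=0
t=4: arr=0 -> substrate=0 bound=3 product=0
t=5: arr=0 -> substrate=0 bound=2 product=1
t=6: arr=3 -> substrate=0 bound=3 product=3
t=7: arr=2 -> substrate=1 bound=4 product=3
t=8: arr=1 -> substrate=2 bound=4 product=3
t=9: arr=1 -> substrate=0 bound=4 product=6
t=10: arr=0 -> substrate=0 bound=3 product=7
t=11: arr=0 -> substrate=0 bound=3 product=7
t=12: arr=2 -> substrate=0 bound=2 product=10
t=13: arr=1 -> substrate=0 bound=3 product=10

Answer: 0 0 1 3 3 2 3 4 4 4 3 3 2 3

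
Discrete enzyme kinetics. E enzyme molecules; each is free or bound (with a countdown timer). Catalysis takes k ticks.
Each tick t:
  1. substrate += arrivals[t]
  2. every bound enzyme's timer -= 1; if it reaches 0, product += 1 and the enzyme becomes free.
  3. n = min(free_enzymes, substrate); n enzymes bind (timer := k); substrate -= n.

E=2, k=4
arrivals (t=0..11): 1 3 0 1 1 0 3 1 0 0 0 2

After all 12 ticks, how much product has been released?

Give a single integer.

Answer: 4

Derivation:
t=0: arr=1 -> substrate=0 bound=1 product=0
t=1: arr=3 -> substrate=2 bound=2 product=0
t=2: arr=0 -> substrate=2 bound=2 product=0
t=3: arr=1 -> substrate=3 bound=2 product=0
t=4: arr=1 -> substrate=3 bound=2 product=1
t=5: arr=0 -> substrate=2 bound=2 product=2
t=6: arr=3 -> substrate=5 bound=2 product=2
t=7: arr=1 -> substrate=6 bound=2 product=2
t=8: arr=0 -> substrate=5 bound=2 product=3
t=9: arr=0 -> substrate=4 bound=2 product=4
t=10: arr=0 -> substrate=4 bound=2 product=4
t=11: arr=2 -> substrate=6 bound=2 product=4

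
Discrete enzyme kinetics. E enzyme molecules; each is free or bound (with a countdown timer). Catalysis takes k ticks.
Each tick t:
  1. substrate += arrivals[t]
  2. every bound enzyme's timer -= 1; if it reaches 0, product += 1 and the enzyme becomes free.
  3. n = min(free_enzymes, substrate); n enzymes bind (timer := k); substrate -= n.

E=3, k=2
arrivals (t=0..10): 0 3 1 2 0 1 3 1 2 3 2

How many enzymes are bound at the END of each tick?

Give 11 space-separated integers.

Answer: 0 3 3 3 3 1 3 3 3 3 3

Derivation:
t=0: arr=0 -> substrate=0 bound=0 product=0
t=1: arr=3 -> substrate=0 bound=3 product=0
t=2: arr=1 -> substrate=1 bound=3 product=0
t=3: arr=2 -> substrate=0 bound=3 product=3
t=4: arr=0 -> substrate=0 bound=3 product=3
t=5: arr=1 -> substrate=0 bound=1 product=6
t=6: arr=3 -> substrate=1 bound=3 product=6
t=7: arr=1 -> substrate=1 bound=3 product=7
t=8: arr=2 -> substrate=1 bound=3 product=9
t=9: arr=3 -> substrate=3 bound=3 product=10
t=10: arr=2 -> substrate=3 bound=3 product=12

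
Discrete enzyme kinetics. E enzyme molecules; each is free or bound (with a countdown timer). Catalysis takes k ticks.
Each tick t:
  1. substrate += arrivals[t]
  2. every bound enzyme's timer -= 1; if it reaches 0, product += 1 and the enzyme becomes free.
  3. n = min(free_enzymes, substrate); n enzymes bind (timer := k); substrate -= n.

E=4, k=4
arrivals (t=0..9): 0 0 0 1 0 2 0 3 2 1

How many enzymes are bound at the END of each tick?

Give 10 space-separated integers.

Answer: 0 0 0 1 1 3 3 4 4 4

Derivation:
t=0: arr=0 -> substrate=0 bound=0 product=0
t=1: arr=0 -> substrate=0 bound=0 product=0
t=2: arr=0 -> substrate=0 bound=0 product=0
t=3: arr=1 -> substrate=0 bound=1 product=0
t=4: arr=0 -> substrate=0 bound=1 product=0
t=5: arr=2 -> substrate=0 bound=3 product=0
t=6: arr=0 -> substrate=0 bound=3 product=0
t=7: arr=3 -> substrate=1 bound=4 product=1
t=8: arr=2 -> substrate=3 bound=4 product=1
t=9: arr=1 -> substrate=2 bound=4 product=3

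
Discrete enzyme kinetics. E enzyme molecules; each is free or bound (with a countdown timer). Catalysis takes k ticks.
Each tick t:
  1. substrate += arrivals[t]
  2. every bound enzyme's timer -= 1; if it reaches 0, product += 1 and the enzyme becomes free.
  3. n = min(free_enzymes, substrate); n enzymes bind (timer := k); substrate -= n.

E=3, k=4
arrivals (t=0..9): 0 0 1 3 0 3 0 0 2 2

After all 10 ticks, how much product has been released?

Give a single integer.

Answer: 3

Derivation:
t=0: arr=0 -> substrate=0 bound=0 product=0
t=1: arr=0 -> substrate=0 bound=0 product=0
t=2: arr=1 -> substrate=0 bound=1 product=0
t=3: arr=3 -> substrate=1 bound=3 product=0
t=4: arr=0 -> substrate=1 bound=3 product=0
t=5: arr=3 -> substrate=4 bound=3 product=0
t=6: arr=0 -> substrate=3 bound=3 product=1
t=7: arr=0 -> substrate=1 bound=3 product=3
t=8: arr=2 -> substrate=3 bound=3 product=3
t=9: arr=2 -> substrate=5 bound=3 product=3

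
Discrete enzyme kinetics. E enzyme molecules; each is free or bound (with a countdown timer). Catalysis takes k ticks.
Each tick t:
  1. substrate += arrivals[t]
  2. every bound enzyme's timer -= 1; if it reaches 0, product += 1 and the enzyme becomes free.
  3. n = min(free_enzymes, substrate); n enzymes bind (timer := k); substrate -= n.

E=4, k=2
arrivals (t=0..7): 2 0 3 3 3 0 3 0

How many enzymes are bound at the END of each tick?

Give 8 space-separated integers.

Answer: 2 2 3 4 4 4 4 4

Derivation:
t=0: arr=2 -> substrate=0 bound=2 product=0
t=1: arr=0 -> substrate=0 bound=2 product=0
t=2: arr=3 -> substrate=0 bound=3 product=2
t=3: arr=3 -> substrate=2 bound=4 product=2
t=4: arr=3 -> substrate=2 bound=4 product=5
t=5: arr=0 -> substrate=1 bound=4 product=6
t=6: arr=3 -> substrate=1 bound=4 product=9
t=7: arr=0 -> substrate=0 bound=4 product=10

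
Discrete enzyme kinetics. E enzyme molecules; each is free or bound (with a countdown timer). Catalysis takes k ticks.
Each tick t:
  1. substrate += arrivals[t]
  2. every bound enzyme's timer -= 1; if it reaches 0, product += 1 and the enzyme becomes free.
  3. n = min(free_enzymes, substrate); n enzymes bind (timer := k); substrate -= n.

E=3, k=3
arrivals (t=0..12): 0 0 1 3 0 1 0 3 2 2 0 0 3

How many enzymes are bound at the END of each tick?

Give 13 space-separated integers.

Answer: 0 0 1 3 3 3 2 3 3 3 3 3 3

Derivation:
t=0: arr=0 -> substrate=0 bound=0 product=0
t=1: arr=0 -> substrate=0 bound=0 product=0
t=2: arr=1 -> substrate=0 bound=1 product=0
t=3: arr=3 -> substrate=1 bound=3 product=0
t=4: arr=0 -> substrate=1 bound=3 product=0
t=5: arr=1 -> substrate=1 bound=3 product=1
t=6: arr=0 -> substrate=0 bound=2 product=3
t=7: arr=3 -> substrate=2 bound=3 product=3
t=8: arr=2 -> substrate=3 bound=3 product=4
t=9: arr=2 -> substrate=4 bound=3 product=5
t=10: arr=0 -> substrate=3 bound=3 product=6
t=11: arr=0 -> substrate=2 bound=3 product=7
t=12: arr=3 -> substrate=4 bound=3 product=8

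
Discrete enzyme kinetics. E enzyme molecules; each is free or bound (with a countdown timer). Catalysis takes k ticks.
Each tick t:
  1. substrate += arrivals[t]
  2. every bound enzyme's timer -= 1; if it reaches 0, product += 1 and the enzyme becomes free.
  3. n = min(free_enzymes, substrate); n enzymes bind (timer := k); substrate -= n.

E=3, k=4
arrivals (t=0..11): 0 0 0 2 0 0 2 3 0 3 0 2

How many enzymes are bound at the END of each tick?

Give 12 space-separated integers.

Answer: 0 0 0 2 2 2 3 3 3 3 3 3

Derivation:
t=0: arr=0 -> substrate=0 bound=0 product=0
t=1: arr=0 -> substrate=0 bound=0 product=0
t=2: arr=0 -> substrate=0 bound=0 product=0
t=3: arr=2 -> substrate=0 bound=2 product=0
t=4: arr=0 -> substrate=0 bound=2 product=0
t=5: arr=0 -> substrate=0 bound=2 product=0
t=6: arr=2 -> substrate=1 bound=3 product=0
t=7: arr=3 -> substrate=2 bound=3 product=2
t=8: arr=0 -> substrate=2 bound=3 product=2
t=9: arr=3 -> substrate=5 bound=3 product=2
t=10: arr=0 -> substrate=4 bound=3 product=3
t=11: arr=2 -> substrate=4 bound=3 product=5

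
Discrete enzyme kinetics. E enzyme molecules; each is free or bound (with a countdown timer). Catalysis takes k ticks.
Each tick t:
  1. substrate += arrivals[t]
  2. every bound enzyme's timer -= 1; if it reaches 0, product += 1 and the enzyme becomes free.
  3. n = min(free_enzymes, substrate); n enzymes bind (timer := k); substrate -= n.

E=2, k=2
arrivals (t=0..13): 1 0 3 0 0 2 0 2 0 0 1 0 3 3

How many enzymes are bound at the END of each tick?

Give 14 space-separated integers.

t=0: arr=1 -> substrate=0 bound=1 product=0
t=1: arr=0 -> substrate=0 bound=1 product=0
t=2: arr=3 -> substrate=1 bound=2 product=1
t=3: arr=0 -> substrate=1 bound=2 product=1
t=4: arr=0 -> substrate=0 bound=1 product=3
t=5: arr=2 -> substrate=1 bound=2 product=3
t=6: arr=0 -> substrate=0 bound=2 product=4
t=7: arr=2 -> substrate=1 bound=2 product=5
t=8: arr=0 -> substrate=0 bound=2 product=6
t=9: arr=0 -> substrate=0 bound=1 product=7
t=10: arr=1 -> substrate=0 bound=1 product=8
t=11: arr=0 -> substrate=0 bound=1 product=8
t=12: arr=3 -> substrate=1 bound=2 product=9
t=13: arr=3 -> substrate=4 bound=2 product=9

Answer: 1 1 2 2 1 2 2 2 2 1 1 1 2 2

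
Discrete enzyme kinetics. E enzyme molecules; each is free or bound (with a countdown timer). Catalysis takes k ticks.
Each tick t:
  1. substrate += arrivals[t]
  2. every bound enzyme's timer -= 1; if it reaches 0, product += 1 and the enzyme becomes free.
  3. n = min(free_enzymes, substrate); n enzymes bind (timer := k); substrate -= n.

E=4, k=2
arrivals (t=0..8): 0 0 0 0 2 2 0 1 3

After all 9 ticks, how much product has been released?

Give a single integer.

Answer: 4

Derivation:
t=0: arr=0 -> substrate=0 bound=0 product=0
t=1: arr=0 -> substrate=0 bound=0 product=0
t=2: arr=0 -> substrate=0 bound=0 product=0
t=3: arr=0 -> substrate=0 bound=0 product=0
t=4: arr=2 -> substrate=0 bound=2 product=0
t=5: arr=2 -> substrate=0 bound=4 product=0
t=6: arr=0 -> substrate=0 bound=2 product=2
t=7: arr=1 -> substrate=0 bound=1 product=4
t=8: arr=3 -> substrate=0 bound=4 product=4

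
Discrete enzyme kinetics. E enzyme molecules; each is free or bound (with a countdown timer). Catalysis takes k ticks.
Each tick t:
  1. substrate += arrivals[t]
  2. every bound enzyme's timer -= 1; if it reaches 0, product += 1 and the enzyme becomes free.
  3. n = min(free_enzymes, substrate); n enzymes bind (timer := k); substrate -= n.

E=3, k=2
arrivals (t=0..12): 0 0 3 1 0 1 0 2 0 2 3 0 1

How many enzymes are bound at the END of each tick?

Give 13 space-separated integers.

t=0: arr=0 -> substrate=0 bound=0 product=0
t=1: arr=0 -> substrate=0 bound=0 product=0
t=2: arr=3 -> substrate=0 bound=3 product=0
t=3: arr=1 -> substrate=1 bound=3 product=0
t=4: arr=0 -> substrate=0 bound=1 product=3
t=5: arr=1 -> substrate=0 bound=2 product=3
t=6: arr=0 -> substrate=0 bound=1 product=4
t=7: arr=2 -> substrate=0 bound=2 product=5
t=8: arr=0 -> substrate=0 bound=2 product=5
t=9: arr=2 -> substrate=0 bound=2 product=7
t=10: arr=3 -> substrate=2 bound=3 product=7
t=11: arr=0 -> substrate=0 bound=3 product=9
t=12: arr=1 -> substrate=0 bound=3 product=10

Answer: 0 0 3 3 1 2 1 2 2 2 3 3 3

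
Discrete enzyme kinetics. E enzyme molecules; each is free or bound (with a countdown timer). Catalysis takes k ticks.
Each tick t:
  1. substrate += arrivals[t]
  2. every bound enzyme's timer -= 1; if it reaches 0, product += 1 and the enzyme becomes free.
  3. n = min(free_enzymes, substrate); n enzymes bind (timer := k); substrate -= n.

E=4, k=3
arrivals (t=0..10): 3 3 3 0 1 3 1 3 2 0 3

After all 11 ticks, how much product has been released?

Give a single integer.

t=0: arr=3 -> substrate=0 bound=3 product=0
t=1: arr=3 -> substrate=2 bound=4 product=0
t=2: arr=3 -> substrate=5 bound=4 product=0
t=3: arr=0 -> substrate=2 bound=4 product=3
t=4: arr=1 -> substrate=2 bound=4 product=4
t=5: arr=3 -> substrate=5 bound=4 product=4
t=6: arr=1 -> substrate=3 bound=4 product=7
t=7: arr=3 -> substrate=5 bound=4 product=8
t=8: arr=2 -> substrate=7 bound=4 product=8
t=9: arr=0 -> substrate=4 bound=4 product=11
t=10: arr=3 -> substrate=6 bound=4 product=12

Answer: 12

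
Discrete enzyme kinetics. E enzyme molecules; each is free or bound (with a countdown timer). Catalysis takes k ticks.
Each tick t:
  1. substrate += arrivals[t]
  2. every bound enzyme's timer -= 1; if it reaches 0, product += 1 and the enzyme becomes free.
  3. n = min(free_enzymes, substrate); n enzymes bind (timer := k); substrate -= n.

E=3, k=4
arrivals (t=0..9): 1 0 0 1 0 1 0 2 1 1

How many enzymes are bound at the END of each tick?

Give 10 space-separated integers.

t=0: arr=1 -> substrate=0 bound=1 product=0
t=1: arr=0 -> substrate=0 bound=1 product=0
t=2: arr=0 -> substrate=0 bound=1 product=0
t=3: arr=1 -> substrate=0 bound=2 product=0
t=4: arr=0 -> substrate=0 bound=1 product=1
t=5: arr=1 -> substrate=0 bound=2 product=1
t=6: arr=0 -> substrate=0 bound=2 product=1
t=7: arr=2 -> substrate=0 bound=3 product=2
t=8: arr=1 -> substrate=1 bound=3 product=2
t=9: arr=1 -> substrate=1 bound=3 product=3

Answer: 1 1 1 2 1 2 2 3 3 3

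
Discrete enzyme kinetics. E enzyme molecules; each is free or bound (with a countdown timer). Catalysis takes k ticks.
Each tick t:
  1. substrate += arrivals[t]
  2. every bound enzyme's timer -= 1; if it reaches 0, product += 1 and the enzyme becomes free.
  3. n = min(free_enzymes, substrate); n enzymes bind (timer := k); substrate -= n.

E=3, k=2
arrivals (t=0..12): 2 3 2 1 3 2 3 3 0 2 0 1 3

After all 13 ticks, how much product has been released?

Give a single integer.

Answer: 17

Derivation:
t=0: arr=2 -> substrate=0 bound=2 product=0
t=1: arr=3 -> substrate=2 bound=3 product=0
t=2: arr=2 -> substrate=2 bound=3 product=2
t=3: arr=1 -> substrate=2 bound=3 product=3
t=4: arr=3 -> substrate=3 bound=3 product=5
t=5: arr=2 -> substrate=4 bound=3 product=6
t=6: arr=3 -> substrate=5 bound=3 product=8
t=7: arr=3 -> substrate=7 bound=3 product=9
t=8: arr=0 -> substrate=5 bound=3 product=11
t=9: arr=2 -> substrate=6 bound=3 product=12
t=10: arr=0 -> substrate=4 bound=3 product=14
t=11: arr=1 -> substrate=4 bound=3 product=15
t=12: arr=3 -> substrate=5 bound=3 product=17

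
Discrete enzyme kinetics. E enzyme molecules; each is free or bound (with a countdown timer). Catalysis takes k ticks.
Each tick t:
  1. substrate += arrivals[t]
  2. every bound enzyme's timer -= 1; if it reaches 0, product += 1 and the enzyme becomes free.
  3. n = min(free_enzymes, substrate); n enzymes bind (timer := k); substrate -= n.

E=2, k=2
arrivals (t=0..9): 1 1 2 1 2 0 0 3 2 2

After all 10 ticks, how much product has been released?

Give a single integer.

Answer: 8

Derivation:
t=0: arr=1 -> substrate=0 bound=1 product=0
t=1: arr=1 -> substrate=0 bound=2 product=0
t=2: arr=2 -> substrate=1 bound=2 product=1
t=3: arr=1 -> substrate=1 bound=2 product=2
t=4: arr=2 -> substrate=2 bound=2 product=3
t=5: arr=0 -> substrate=1 bound=2 product=4
t=6: arr=0 -> substrate=0 bound=2 product=5
t=7: arr=3 -> substrate=2 bound=2 product=6
t=8: arr=2 -> substrate=3 bound=2 product=7
t=9: arr=2 -> substrate=4 bound=2 product=8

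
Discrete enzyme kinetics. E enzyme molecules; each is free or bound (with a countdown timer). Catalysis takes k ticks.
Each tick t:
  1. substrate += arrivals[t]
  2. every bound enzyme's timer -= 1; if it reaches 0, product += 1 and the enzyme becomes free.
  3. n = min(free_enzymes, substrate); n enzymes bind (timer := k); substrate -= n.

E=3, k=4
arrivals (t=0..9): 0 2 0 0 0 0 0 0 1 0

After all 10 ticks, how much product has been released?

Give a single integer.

t=0: arr=0 -> substrate=0 bound=0 product=0
t=1: arr=2 -> substrate=0 bound=2 product=0
t=2: arr=0 -> substrate=0 bound=2 product=0
t=3: arr=0 -> substrate=0 bound=2 product=0
t=4: arr=0 -> substrate=0 bound=2 product=0
t=5: arr=0 -> substrate=0 bound=0 product=2
t=6: arr=0 -> substrate=0 bound=0 product=2
t=7: arr=0 -> substrate=0 bound=0 product=2
t=8: arr=1 -> substrate=0 bound=1 product=2
t=9: arr=0 -> substrate=0 bound=1 product=2

Answer: 2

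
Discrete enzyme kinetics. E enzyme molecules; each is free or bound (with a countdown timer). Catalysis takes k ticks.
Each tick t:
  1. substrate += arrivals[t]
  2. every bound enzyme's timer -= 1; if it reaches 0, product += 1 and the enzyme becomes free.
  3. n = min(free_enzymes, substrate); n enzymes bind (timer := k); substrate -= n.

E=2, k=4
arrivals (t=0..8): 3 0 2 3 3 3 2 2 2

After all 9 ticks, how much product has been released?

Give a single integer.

t=0: arr=3 -> substrate=1 bound=2 product=0
t=1: arr=0 -> substrate=1 bound=2 product=0
t=2: arr=2 -> substrate=3 bound=2 product=0
t=3: arr=3 -> substrate=6 bound=2 product=0
t=4: arr=3 -> substrate=7 bound=2 product=2
t=5: arr=3 -> substrate=10 bound=2 product=2
t=6: arr=2 -> substrate=12 bound=2 product=2
t=7: arr=2 -> substrate=14 bound=2 product=2
t=8: arr=2 -> substrate=14 bound=2 product=4

Answer: 4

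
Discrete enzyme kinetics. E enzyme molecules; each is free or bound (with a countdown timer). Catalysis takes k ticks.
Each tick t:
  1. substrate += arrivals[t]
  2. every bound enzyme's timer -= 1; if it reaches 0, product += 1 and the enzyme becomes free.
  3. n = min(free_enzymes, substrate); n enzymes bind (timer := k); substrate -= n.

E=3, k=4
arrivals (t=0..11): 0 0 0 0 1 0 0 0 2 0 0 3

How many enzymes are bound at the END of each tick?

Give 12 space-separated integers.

Answer: 0 0 0 0 1 1 1 1 2 2 2 3

Derivation:
t=0: arr=0 -> substrate=0 bound=0 product=0
t=1: arr=0 -> substrate=0 bound=0 product=0
t=2: arr=0 -> substrate=0 bound=0 product=0
t=3: arr=0 -> substrate=0 bound=0 product=0
t=4: arr=1 -> substrate=0 bound=1 product=0
t=5: arr=0 -> substrate=0 bound=1 product=0
t=6: arr=0 -> substrate=0 bound=1 product=0
t=7: arr=0 -> substrate=0 bound=1 product=0
t=8: arr=2 -> substrate=0 bound=2 product=1
t=9: arr=0 -> substrate=0 bound=2 product=1
t=10: arr=0 -> substrate=0 bound=2 product=1
t=11: arr=3 -> substrate=2 bound=3 product=1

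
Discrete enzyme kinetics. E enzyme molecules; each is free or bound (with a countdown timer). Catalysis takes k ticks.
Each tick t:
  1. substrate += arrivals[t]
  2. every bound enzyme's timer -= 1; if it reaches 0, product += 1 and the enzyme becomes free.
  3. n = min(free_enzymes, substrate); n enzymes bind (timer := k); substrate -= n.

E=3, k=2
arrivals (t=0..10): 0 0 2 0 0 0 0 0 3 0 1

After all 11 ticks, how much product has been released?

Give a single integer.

t=0: arr=0 -> substrate=0 bound=0 product=0
t=1: arr=0 -> substrate=0 bound=0 product=0
t=2: arr=2 -> substrate=0 bound=2 product=0
t=3: arr=0 -> substrate=0 bound=2 product=0
t=4: arr=0 -> substrate=0 bound=0 product=2
t=5: arr=0 -> substrate=0 bound=0 product=2
t=6: arr=0 -> substrate=0 bound=0 product=2
t=7: arr=0 -> substrate=0 bound=0 product=2
t=8: arr=3 -> substrate=0 bound=3 product=2
t=9: arr=0 -> substrate=0 bound=3 product=2
t=10: arr=1 -> substrate=0 bound=1 product=5

Answer: 5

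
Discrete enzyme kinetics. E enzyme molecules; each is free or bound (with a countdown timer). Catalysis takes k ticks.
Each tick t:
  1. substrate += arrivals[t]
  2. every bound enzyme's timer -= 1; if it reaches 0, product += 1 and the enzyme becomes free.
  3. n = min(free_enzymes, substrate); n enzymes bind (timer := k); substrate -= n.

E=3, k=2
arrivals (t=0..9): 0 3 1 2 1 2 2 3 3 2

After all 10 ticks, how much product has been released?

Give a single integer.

Answer: 12

Derivation:
t=0: arr=0 -> substrate=0 bound=0 product=0
t=1: arr=3 -> substrate=0 bound=3 product=0
t=2: arr=1 -> substrate=1 bound=3 product=0
t=3: arr=2 -> substrate=0 bound=3 product=3
t=4: arr=1 -> substrate=1 bound=3 product=3
t=5: arr=2 -> substrate=0 bound=3 product=6
t=6: arr=2 -> substrate=2 bound=3 product=6
t=7: arr=3 -> substrate=2 bound=3 product=9
t=8: arr=3 -> substrate=5 bound=3 product=9
t=9: arr=2 -> substrate=4 bound=3 product=12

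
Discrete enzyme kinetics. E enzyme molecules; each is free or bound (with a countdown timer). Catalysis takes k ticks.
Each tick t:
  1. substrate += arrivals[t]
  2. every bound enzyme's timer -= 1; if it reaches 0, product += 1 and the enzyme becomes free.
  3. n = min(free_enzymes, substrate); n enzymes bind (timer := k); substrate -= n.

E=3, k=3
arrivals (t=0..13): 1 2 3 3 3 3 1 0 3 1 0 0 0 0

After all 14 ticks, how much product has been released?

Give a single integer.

t=0: arr=1 -> substrate=0 bound=1 product=0
t=1: arr=2 -> substrate=0 bound=3 product=0
t=2: arr=3 -> substrate=3 bound=3 product=0
t=3: arr=3 -> substrate=5 bound=3 product=1
t=4: arr=3 -> substrate=6 bound=3 product=3
t=5: arr=3 -> substrate=9 bound=3 product=3
t=6: arr=1 -> substrate=9 bound=3 product=4
t=7: arr=0 -> substrate=7 bound=3 product=6
t=8: arr=3 -> substrate=10 bound=3 product=6
t=9: arr=1 -> substrate=10 bound=3 product=7
t=10: arr=0 -> substrate=8 bound=3 product=9
t=11: arr=0 -> substrate=8 bound=3 product=9
t=12: arr=0 -> substrate=7 bound=3 product=10
t=13: arr=0 -> substrate=5 bound=3 product=12

Answer: 12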